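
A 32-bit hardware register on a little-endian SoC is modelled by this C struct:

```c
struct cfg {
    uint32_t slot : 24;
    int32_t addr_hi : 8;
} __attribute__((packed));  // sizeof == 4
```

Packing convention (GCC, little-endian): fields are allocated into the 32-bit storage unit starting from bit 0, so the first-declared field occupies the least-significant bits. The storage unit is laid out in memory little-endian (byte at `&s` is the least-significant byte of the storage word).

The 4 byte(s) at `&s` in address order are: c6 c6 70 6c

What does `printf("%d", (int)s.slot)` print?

7390918

[0]=0xc6 [1]=0xc6 [2]=0x70 [3]=0x6c (little-endian) → word 0x6c70c6c6
slot [0+:24] = (word>>0) & 0xffffff = 7390918  ←
addr_hi [24+:8] = (word>>24) & 0xff = 108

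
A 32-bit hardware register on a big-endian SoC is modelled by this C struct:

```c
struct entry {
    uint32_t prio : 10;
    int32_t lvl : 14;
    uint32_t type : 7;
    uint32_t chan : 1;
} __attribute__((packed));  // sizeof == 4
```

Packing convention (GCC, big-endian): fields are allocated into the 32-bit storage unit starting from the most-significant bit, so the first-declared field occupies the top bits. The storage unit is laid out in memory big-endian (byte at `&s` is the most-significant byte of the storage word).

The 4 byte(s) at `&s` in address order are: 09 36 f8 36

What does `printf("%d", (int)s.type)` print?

27

[0]=0x09 [1]=0x36 [2]=0xf8 [3]=0x36 (big-endian) → word 0x0936f836
prio:10 @ bit 22 → (0x0936f836>>22)&0x3ff = 0x24
lvl:14 @ bit 8 → (0x0936f836>>8)&0x3fff = 0x36f8
type:7 @ bit 1 → (0x0936f836>>1)&0x7f = 0x1b  ←
chan:1 @ bit 0 → (0x0936f836>>0)&0x1 = 0x0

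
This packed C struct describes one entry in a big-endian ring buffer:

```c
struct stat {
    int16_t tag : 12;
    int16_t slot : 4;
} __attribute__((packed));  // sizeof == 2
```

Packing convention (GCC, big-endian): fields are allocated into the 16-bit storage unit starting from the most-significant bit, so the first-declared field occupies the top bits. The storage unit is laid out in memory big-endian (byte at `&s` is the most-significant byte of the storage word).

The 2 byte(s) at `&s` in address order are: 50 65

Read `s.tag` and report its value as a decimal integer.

1286

[0]=0x50 [1]=0x65 (big-endian) → word 0x5065
tag [4+:12] = (word>>4) & 0xfff = 1286  ←
slot [0+:4] = (word>>0) & 0xf = 5
tag signed 12b, MSB=0: value = 1286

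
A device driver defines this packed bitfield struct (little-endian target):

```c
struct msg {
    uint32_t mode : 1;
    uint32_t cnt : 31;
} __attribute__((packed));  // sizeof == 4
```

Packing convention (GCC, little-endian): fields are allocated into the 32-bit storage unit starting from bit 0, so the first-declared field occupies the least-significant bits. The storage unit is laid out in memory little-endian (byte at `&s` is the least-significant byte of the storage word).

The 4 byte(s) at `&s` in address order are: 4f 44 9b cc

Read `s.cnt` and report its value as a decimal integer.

[0]=0x4f [1]=0x44 [2]=0x9b [3]=0xcc (little-endian) → word 0xcc9b444f
mode [0+:1] = (word>>0) & 0x1 = 1
cnt [1+:31] = (word>>1) & 0x7fffffff = 1716363815  ←

1716363815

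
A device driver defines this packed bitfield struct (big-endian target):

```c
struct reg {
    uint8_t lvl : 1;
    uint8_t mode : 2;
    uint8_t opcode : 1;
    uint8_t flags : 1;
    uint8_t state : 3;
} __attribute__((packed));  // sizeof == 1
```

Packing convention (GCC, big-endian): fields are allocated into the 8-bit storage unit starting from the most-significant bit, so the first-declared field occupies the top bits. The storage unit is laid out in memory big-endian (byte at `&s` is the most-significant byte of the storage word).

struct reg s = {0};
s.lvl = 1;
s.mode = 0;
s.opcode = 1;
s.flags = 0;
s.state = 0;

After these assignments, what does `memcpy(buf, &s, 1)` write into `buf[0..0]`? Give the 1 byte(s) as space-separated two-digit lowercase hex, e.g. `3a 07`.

lvl (1b) val=1 bits=0x1 at bit 7: 0x80
mode (2b) val=0 bits=0x0 at bit 5: 0x80
opcode (1b) val=1 bits=0x1 at bit 4: 0x90
flags (1b) val=0 bits=0x0 at bit 3: 0x90
state (3b) val=0 bits=0x0 at bit 0: 0x90
word = 0x90 → big-endian bytes:
  [0]=0x90

90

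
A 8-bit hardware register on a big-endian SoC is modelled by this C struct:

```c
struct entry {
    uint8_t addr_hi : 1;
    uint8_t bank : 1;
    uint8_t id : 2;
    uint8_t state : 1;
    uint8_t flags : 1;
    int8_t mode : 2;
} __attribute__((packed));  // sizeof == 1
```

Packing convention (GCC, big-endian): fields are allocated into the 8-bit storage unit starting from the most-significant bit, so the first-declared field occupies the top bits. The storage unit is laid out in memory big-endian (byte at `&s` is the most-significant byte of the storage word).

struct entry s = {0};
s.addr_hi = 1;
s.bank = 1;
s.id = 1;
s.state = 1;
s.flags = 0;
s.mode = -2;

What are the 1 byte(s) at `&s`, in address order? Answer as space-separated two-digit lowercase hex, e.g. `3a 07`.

addr_hi:1 = 1 → 0x1 << 7 → word 0x80
bank:1 = 1 → 0x1 << 6 → word 0xc0
id:2 = 1 → 0x1 << 4 → word 0xd0
state:1 = 1 → 0x1 << 3 → word 0xd8
flags:1 = 0 → 0x0 << 2 → word 0xd8
mode:2 = -2 → 0x2 << 0 → word 0xda
word = 0xda → big-endian bytes:
  [0]=0xda

da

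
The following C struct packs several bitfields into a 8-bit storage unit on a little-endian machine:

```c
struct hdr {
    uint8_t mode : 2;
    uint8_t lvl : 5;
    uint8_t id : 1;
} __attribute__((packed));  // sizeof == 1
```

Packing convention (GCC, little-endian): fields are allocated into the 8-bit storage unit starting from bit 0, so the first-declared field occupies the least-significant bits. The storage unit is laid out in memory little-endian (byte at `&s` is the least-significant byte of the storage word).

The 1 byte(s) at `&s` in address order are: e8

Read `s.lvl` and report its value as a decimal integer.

26

[0]=0xe8 (little-endian) → word 0xe8
mode:2 @ bit 0 → (0xe8>>0)&0x3 = 0x0
lvl:5 @ bit 2 → (0xe8>>2)&0x1f = 0x1a  ←
id:1 @ bit 7 → (0xe8>>7)&0x1 = 0x1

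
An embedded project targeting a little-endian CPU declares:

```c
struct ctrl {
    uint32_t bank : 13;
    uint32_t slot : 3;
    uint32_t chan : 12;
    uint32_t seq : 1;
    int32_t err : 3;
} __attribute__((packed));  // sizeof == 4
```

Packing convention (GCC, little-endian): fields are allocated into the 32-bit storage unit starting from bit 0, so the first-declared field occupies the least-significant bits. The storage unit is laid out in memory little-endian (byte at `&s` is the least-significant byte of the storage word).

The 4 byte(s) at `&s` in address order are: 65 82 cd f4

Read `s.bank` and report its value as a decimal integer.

[0]=0x65 [1]=0x82 [2]=0xcd [3]=0xf4 (little-endian) → word 0xf4cd8265
bank:13 @ bit 0 → (0xf4cd8265>>0)&0x1fff = 0x265  ←
slot:3 @ bit 13 → (0xf4cd8265>>13)&0x7 = 0x4
chan:12 @ bit 16 → (0xf4cd8265>>16)&0xfff = 0x4cd
seq:1 @ bit 28 → (0xf4cd8265>>28)&0x1 = 0x1
err:3 @ bit 29 → (0xf4cd8265>>29)&0x7 = 0x7

613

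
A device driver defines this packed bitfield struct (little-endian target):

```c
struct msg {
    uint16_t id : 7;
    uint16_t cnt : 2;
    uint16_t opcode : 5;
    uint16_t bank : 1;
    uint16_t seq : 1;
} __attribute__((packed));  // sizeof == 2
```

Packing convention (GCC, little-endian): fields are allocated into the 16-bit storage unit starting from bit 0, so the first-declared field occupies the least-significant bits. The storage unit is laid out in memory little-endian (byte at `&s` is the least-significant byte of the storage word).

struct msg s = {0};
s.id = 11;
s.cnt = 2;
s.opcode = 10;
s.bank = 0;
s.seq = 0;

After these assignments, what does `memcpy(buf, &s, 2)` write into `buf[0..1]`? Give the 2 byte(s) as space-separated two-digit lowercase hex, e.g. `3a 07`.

id (7b) val=11 bits=0xb at bit 0: 0x000b
cnt (2b) val=2 bits=0x2 at bit 7: 0x010b
opcode (5b) val=10 bits=0xa at bit 9: 0x150b
bank (1b) val=0 bits=0x0 at bit 14: 0x150b
seq (1b) val=0 bits=0x0 at bit 15: 0x150b
word = 0x150b → little-endian bytes:
  [0]=0x0b  [1]=0x15

0b 15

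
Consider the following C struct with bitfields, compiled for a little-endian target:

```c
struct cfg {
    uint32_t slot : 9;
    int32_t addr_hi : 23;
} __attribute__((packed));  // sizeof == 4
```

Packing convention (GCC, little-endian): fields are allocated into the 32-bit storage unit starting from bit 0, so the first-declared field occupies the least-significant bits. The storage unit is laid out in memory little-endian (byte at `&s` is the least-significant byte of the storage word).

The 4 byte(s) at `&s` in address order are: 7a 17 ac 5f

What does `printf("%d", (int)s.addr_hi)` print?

3134987

[0]=0x7a [1]=0x17 [2]=0xac [3]=0x5f (little-endian) → word 0x5fac177a
slot [0+:9] = (word>>0) & 0x1ff = 378
addr_hi [9+:23] = (word>>9) & 0x7fffff = 3134987  ←
addr_hi signed 23b, MSB=0: value = 3134987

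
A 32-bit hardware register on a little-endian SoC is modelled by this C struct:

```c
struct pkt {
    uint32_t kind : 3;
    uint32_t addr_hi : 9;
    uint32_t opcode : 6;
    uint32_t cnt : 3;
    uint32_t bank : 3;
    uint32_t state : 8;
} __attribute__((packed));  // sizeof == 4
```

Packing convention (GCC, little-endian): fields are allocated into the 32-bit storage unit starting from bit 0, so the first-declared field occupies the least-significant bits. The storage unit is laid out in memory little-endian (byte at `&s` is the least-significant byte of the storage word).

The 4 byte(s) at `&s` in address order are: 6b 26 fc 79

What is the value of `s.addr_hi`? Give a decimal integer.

[0]=0x6b [1]=0x26 [2]=0xfc [3]=0x79 (little-endian) → word 0x79fc266b
kind [0+:3] = (word>>0) & 0x7 = 3
addr_hi [3+:9] = (word>>3) & 0x1ff = 205  ←
opcode [12+:6] = (word>>12) & 0x3f = 2
cnt [18+:3] = (word>>18) & 0x7 = 7
bank [21+:3] = (word>>21) & 0x7 = 7
state [24+:8] = (word>>24) & 0xff = 121

205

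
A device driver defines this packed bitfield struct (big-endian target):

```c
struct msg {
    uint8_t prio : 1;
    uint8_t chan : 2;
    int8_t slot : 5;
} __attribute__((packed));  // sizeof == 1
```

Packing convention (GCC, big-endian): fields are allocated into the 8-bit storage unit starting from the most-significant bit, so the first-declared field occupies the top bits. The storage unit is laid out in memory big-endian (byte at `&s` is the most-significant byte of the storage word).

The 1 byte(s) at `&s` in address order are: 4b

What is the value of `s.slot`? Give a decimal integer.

[0]=0x4b (big-endian) → word 0x4b
prio:1 @ bit 7 → (0x4b>>7)&0x1 = 0x0
chan:2 @ bit 5 → (0x4b>>5)&0x3 = 0x2
slot:5 @ bit 0 → (0x4b>>0)&0x1f = 0xb  ←
slot signed 5b, MSB=0: value = 11

11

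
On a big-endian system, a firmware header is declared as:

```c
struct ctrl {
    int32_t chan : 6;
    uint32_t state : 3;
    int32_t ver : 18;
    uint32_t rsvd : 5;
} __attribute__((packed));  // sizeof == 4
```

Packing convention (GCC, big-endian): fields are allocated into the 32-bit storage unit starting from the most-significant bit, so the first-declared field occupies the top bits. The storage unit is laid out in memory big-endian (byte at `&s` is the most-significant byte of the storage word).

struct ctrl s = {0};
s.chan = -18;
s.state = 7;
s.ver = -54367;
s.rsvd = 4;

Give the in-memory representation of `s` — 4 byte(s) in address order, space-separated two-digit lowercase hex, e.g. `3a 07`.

chan (6b) val=-18 bits=0x2e at bit 26: 0xb8000000
state (3b) val=7 bits=0x7 at bit 23: 0xbb800000
ver (18b) val=-54367 bits=0x32ba1 at bit 5: 0xbbe57420
rsvd (5b) val=4 bits=0x4 at bit 0: 0xbbe57424
word = 0xbbe57424 → big-endian bytes:
  [0]=0xbb  [1]=0xe5  [2]=0x74  [3]=0x24

bb e5 74 24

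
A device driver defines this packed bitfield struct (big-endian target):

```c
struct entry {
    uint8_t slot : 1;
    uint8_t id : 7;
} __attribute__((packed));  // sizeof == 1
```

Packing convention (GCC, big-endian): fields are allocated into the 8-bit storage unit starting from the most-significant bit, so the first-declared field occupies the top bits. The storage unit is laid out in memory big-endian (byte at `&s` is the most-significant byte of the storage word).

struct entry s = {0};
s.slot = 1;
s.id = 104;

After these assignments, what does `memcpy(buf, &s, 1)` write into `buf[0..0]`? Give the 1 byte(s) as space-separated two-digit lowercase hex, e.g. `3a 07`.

slot (1b) val=1 bits=0x1 at bit 7: 0x80
id (7b) val=104 bits=0x68 at bit 0: 0xe8
word = 0xe8 → big-endian bytes:
  [0]=0xe8

e8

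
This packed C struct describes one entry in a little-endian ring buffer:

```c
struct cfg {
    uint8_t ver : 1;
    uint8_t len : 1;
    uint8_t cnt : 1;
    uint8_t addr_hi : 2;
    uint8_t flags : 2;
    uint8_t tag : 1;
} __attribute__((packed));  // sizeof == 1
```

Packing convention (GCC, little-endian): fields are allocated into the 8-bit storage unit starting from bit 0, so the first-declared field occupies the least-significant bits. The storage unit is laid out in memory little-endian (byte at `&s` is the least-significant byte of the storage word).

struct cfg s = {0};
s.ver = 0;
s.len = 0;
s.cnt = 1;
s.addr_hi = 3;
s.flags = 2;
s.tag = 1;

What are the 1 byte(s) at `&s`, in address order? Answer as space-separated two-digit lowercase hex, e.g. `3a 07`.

dc

[0+:1] ver=0 & 0x1 = 0x0; word=0x00
[1+:1] len=0 & 0x1 = 0x0; word=0x00
[2+:1] cnt=1 & 0x1 = 0x1; word=0x04
[3+:2] addr_hi=3 & 0x3 = 0x3; word=0x1c
[5+:2] flags=2 & 0x3 = 0x2; word=0x5c
[7+:1] tag=1 & 0x1 = 0x1; word=0xdc
word = 0xdc → little-endian bytes:
  [0]=0xdc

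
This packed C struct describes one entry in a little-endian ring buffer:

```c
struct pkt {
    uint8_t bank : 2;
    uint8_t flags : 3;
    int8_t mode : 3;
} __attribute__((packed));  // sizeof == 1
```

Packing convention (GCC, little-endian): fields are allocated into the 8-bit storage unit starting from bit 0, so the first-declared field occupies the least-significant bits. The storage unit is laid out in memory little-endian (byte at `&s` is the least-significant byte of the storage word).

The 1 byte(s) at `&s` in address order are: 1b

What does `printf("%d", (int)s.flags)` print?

[0]=0x1b (little-endian) → word 0x1b
bank [0+:2] = (word>>0) & 0x3 = 3
flags [2+:3] = (word>>2) & 0x7 = 6  ←
mode [5+:3] = (word>>5) & 0x7 = 0

6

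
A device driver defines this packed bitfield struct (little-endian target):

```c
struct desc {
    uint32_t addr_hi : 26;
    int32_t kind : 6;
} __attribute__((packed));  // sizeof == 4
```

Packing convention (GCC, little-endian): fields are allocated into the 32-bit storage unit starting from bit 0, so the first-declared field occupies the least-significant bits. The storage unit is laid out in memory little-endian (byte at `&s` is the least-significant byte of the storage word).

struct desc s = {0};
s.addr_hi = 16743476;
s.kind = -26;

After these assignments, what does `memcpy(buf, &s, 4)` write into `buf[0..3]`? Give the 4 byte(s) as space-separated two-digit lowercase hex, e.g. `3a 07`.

[0+:26] addr_hi=16743476 & 0x3ffffff = 0xff7c34; word=0x00ff7c34
[26+:6] kind=-26 & 0x3f = 0x26; word=0x98ff7c34
word = 0x98ff7c34 → little-endian bytes:
  [0]=0x34  [1]=0x7c  [2]=0xff  [3]=0x98

34 7c ff 98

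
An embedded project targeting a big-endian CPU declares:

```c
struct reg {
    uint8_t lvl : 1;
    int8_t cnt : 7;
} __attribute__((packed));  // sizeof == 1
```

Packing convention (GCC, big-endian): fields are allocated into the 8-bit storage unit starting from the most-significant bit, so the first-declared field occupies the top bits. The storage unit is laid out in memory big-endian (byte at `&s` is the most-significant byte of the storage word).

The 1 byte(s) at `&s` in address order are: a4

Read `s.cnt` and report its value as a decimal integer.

36

[0]=0xa4 (big-endian) → word 0xa4
lvl:1 @ bit 7 → (0xa4>>7)&0x1 = 0x1
cnt:7 @ bit 0 → (0xa4>>0)&0x7f = 0x24  ←
cnt signed 7b, MSB=0: value = 36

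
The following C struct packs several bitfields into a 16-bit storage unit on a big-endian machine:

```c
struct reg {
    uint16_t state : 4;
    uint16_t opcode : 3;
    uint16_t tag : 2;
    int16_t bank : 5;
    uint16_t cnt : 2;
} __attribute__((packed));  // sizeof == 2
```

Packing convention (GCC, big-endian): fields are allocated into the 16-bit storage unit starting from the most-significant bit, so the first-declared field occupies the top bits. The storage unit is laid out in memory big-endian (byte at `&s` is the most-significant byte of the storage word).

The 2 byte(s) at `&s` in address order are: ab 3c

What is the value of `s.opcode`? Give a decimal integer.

[0]=0xab [1]=0x3c (big-endian) → word 0xab3c
state [12+:4] = (word>>12) & 0xf = 10
opcode [9+:3] = (word>>9) & 0x7 = 5  ←
tag [7+:2] = (word>>7) & 0x3 = 2
bank [2+:5] = (word>>2) & 0x1f = 15
cnt [0+:2] = (word>>0) & 0x3 = 0

5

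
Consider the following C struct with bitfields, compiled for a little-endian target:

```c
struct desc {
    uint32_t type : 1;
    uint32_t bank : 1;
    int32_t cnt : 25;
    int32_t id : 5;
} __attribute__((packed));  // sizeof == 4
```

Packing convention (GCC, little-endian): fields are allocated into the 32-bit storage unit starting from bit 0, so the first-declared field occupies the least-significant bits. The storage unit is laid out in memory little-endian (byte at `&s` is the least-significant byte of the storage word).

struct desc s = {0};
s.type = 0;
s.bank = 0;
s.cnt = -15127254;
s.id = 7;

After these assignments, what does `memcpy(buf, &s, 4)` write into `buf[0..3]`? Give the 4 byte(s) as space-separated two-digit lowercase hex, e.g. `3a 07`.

a8 b4 64 3c

[0+:1] type=0 & 0x1 = 0x0; word=0x00000000
[1+:1] bank=0 & 0x1 = 0x0; word=0x00000000
[2+:25] cnt=-15127254 & 0x1ffffff = 0x1192d2a; word=0x0464b4a8
[27+:5] id=7 & 0x1f = 0x7; word=0x3c64b4a8
word = 0x3c64b4a8 → little-endian bytes:
  [0]=0xa8  [1]=0xb4  [2]=0x64  [3]=0x3c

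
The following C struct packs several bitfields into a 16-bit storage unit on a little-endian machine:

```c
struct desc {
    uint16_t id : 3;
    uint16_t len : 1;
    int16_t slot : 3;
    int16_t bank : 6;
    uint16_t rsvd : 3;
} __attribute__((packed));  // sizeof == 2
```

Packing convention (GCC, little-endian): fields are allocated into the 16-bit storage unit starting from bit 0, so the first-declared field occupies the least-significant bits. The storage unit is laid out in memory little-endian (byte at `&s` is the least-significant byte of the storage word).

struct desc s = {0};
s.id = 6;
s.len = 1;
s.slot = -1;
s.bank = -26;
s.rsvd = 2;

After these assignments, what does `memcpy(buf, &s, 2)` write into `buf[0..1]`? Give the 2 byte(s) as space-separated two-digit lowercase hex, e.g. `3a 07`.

id (3b) val=6 bits=0x6 at bit 0: 0x0006
len (1b) val=1 bits=0x1 at bit 3: 0x000e
slot (3b) val=-1 bits=0x7 at bit 4: 0x007e
bank (6b) val=-26 bits=0x26 at bit 7: 0x137e
rsvd (3b) val=2 bits=0x2 at bit 13: 0x537e
word = 0x537e → little-endian bytes:
  [0]=0x7e  [1]=0x53

7e 53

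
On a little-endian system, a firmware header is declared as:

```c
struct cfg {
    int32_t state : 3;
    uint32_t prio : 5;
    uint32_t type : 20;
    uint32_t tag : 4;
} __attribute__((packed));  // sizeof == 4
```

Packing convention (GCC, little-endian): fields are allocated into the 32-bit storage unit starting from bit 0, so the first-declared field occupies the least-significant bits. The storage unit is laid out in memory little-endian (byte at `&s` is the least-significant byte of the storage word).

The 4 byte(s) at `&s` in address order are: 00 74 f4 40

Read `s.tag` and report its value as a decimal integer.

4

[0]=0x00 [1]=0x74 [2]=0xf4 [3]=0x40 (little-endian) → word 0x40f47400
state:3 @ bit 0 → (0x40f47400>>0)&0x7 = 0x0
prio:5 @ bit 3 → (0x40f47400>>3)&0x1f = 0x0
type:20 @ bit 8 → (0x40f47400>>8)&0xfffff = 0xf474
tag:4 @ bit 28 → (0x40f47400>>28)&0xf = 0x4  ←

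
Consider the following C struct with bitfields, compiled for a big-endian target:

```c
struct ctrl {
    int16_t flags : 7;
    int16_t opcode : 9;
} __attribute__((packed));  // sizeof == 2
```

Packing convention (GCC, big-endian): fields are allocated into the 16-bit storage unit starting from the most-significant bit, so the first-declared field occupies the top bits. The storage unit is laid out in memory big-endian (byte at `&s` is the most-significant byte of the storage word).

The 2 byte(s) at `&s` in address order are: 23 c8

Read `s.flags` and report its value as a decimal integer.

[0]=0x23 [1]=0xc8 (big-endian) → word 0x23c8
flags:7 @ bit 9 → (0x23c8>>9)&0x7f = 0x11  ←
opcode:9 @ bit 0 → (0x23c8>>0)&0x1ff = 0x1c8
flags signed 7b, MSB=0: value = 17

17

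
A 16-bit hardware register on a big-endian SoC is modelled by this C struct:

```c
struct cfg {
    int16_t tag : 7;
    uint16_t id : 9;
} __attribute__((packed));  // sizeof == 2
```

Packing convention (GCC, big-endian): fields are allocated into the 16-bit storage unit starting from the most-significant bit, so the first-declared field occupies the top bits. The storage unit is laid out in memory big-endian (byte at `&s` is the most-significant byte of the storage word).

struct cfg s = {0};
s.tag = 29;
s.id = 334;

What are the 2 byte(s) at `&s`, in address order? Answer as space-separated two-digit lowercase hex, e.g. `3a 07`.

3b 4e

tag:7 = 29 → 0x1d << 9 → word 0x3a00
id:9 = 334 → 0x14e << 0 → word 0x3b4e
word = 0x3b4e → big-endian bytes:
  [0]=0x3b  [1]=0x4e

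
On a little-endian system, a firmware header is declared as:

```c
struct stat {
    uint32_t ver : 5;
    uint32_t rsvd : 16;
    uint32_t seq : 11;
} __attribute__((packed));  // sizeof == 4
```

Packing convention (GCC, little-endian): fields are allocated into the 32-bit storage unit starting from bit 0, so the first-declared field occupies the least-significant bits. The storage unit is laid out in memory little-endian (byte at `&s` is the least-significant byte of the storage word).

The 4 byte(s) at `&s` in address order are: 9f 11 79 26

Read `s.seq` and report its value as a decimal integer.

307

[0]=0x9f [1]=0x11 [2]=0x79 [3]=0x26 (little-endian) → word 0x2679119f
ver:5 @ bit 0 → (0x2679119f>>0)&0x1f = 0x1f
rsvd:16 @ bit 5 → (0x2679119f>>5)&0xffff = 0xc88c
seq:11 @ bit 21 → (0x2679119f>>21)&0x7ff = 0x133  ←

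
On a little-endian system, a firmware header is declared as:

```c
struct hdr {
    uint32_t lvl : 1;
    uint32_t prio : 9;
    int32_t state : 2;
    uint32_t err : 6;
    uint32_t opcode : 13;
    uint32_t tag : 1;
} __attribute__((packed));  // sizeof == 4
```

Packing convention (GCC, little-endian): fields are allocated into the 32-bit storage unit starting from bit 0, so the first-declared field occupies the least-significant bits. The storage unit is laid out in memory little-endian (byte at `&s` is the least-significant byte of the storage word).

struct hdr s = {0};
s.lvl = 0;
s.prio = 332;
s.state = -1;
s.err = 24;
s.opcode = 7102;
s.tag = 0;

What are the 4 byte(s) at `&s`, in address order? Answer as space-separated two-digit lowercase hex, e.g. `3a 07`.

98 8e f9 6e

lvl (1b) val=0 bits=0x0 at bit 0: 0x00000000
prio (9b) val=332 bits=0x14c at bit 1: 0x00000298
state (2b) val=-1 bits=0x3 at bit 10: 0x00000e98
err (6b) val=24 bits=0x18 at bit 12: 0x00018e98
opcode (13b) val=7102 bits=0x1bbe at bit 18: 0x6ef98e98
tag (1b) val=0 bits=0x0 at bit 31: 0x6ef98e98
word = 0x6ef98e98 → little-endian bytes:
  [0]=0x98  [1]=0x8e  [2]=0xf9  [3]=0x6e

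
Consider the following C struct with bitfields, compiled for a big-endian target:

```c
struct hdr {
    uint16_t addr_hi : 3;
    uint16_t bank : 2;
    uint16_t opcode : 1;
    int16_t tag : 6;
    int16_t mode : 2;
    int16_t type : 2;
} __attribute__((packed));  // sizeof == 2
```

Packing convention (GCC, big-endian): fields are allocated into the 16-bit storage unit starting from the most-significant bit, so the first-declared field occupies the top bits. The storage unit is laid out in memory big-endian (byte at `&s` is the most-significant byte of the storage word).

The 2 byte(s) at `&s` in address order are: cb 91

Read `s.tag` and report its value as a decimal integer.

[0]=0xcb [1]=0x91 (big-endian) → word 0xcb91
addr_hi [13+:3] = (word>>13) & 0x7 = 6
bank [11+:2] = (word>>11) & 0x3 = 1
opcode [10+:1] = (word>>10) & 0x1 = 0
tag [4+:6] = (word>>4) & 0x3f = 57  ←
mode [2+:2] = (word>>2) & 0x3 = 0
type [0+:2] = (word>>0) & 0x3 = 1
tag signed 6b, MSB=1: 57 - 64 = -7

-7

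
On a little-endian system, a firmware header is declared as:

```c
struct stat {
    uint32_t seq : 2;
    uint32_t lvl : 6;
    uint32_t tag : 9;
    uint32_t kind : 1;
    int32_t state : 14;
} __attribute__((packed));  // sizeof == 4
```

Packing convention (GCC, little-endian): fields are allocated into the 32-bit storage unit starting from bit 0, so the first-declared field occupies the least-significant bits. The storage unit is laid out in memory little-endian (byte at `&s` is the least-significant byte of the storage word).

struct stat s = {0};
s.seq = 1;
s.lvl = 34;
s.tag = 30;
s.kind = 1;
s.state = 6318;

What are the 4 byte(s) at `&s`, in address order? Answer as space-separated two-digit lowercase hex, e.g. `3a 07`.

89 1e ba 62

[0+:2] seq=1 & 0x3 = 0x1; word=0x00000001
[2+:6] lvl=34 & 0x3f = 0x22; word=0x00000089
[8+:9] tag=30 & 0x1ff = 0x1e; word=0x00001e89
[17+:1] kind=1 & 0x1 = 0x1; word=0x00021e89
[18+:14] state=6318 & 0x3fff = 0x18ae; word=0x62ba1e89
word = 0x62ba1e89 → little-endian bytes:
  [0]=0x89  [1]=0x1e  [2]=0xba  [3]=0x62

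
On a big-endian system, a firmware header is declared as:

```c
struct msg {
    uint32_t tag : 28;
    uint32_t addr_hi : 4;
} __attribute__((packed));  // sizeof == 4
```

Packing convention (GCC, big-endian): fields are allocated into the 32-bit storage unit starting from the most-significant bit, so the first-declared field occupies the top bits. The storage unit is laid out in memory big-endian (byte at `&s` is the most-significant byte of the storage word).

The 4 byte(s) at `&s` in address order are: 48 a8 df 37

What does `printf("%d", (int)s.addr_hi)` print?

7

[0]=0x48 [1]=0xa8 [2]=0xdf [3]=0x37 (big-endian) → word 0x48a8df37
tag:28 @ bit 4 → (0x48a8df37>>4)&0xfffffff = 0x48a8df3
addr_hi:4 @ bit 0 → (0x48a8df37>>0)&0xf = 0x7  ←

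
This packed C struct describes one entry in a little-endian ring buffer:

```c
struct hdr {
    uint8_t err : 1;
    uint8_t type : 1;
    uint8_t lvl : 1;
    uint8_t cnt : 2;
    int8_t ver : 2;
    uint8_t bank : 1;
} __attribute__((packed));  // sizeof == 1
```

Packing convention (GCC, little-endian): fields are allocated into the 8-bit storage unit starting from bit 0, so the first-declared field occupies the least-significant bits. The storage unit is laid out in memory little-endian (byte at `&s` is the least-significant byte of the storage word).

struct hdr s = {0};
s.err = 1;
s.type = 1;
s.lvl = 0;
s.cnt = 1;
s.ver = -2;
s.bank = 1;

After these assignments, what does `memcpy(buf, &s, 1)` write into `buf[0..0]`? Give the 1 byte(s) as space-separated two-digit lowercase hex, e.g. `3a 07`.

cb

err:1 = 1 → 0x1 << 0 → word 0x01
type:1 = 1 → 0x1 << 1 → word 0x03
lvl:1 = 0 → 0x0 << 2 → word 0x03
cnt:2 = 1 → 0x1 << 3 → word 0x0b
ver:2 = -2 → 0x2 << 5 → word 0x4b
bank:1 = 1 → 0x1 << 7 → word 0xcb
word = 0xcb → little-endian bytes:
  [0]=0xcb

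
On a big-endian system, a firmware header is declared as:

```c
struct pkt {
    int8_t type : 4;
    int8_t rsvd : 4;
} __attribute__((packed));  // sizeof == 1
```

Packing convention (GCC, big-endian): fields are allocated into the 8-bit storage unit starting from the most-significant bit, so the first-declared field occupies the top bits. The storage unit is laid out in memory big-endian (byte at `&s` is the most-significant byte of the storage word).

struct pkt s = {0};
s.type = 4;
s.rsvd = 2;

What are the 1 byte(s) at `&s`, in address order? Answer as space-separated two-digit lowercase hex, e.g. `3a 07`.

type (4b) val=4 bits=0x4 at bit 4: 0x40
rsvd (4b) val=2 bits=0x2 at bit 0: 0x42
word = 0x42 → big-endian bytes:
  [0]=0x42

42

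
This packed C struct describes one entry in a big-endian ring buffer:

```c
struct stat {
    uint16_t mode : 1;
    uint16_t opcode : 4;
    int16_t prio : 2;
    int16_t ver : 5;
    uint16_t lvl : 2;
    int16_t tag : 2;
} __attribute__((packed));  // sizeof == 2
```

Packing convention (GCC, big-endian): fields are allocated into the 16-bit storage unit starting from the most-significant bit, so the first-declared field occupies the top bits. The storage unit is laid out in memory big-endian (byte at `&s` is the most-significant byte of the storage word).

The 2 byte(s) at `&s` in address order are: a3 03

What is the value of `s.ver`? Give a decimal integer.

-16

[0]=0xa3 [1]=0x03 (big-endian) → word 0xa303
mode:1 @ bit 15 → (0xa303>>15)&0x1 = 0x1
opcode:4 @ bit 11 → (0xa303>>11)&0xf = 0x4
prio:2 @ bit 9 → (0xa303>>9)&0x3 = 0x1
ver:5 @ bit 4 → (0xa303>>4)&0x1f = 0x10  ←
lvl:2 @ bit 2 → (0xa303>>2)&0x3 = 0x0
tag:2 @ bit 0 → (0xa303>>0)&0x3 = 0x3
ver signed 5b, MSB=1: 16 - 32 = -16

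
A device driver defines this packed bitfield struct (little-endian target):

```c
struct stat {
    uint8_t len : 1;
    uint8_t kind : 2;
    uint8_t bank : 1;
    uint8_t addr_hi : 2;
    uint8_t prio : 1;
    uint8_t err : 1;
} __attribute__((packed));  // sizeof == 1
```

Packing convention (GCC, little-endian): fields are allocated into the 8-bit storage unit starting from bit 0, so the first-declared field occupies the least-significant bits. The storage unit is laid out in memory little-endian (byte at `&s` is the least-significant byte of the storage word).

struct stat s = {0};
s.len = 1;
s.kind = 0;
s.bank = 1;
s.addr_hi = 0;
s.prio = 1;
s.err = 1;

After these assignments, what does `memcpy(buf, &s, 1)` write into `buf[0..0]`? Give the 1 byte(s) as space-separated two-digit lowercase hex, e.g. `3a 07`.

c9

len:1 = 1 → 0x1 << 0 → word 0x01
kind:2 = 0 → 0x0 << 1 → word 0x01
bank:1 = 1 → 0x1 << 3 → word 0x09
addr_hi:2 = 0 → 0x0 << 4 → word 0x09
prio:1 = 1 → 0x1 << 6 → word 0x49
err:1 = 1 → 0x1 << 7 → word 0xc9
word = 0xc9 → little-endian bytes:
  [0]=0xc9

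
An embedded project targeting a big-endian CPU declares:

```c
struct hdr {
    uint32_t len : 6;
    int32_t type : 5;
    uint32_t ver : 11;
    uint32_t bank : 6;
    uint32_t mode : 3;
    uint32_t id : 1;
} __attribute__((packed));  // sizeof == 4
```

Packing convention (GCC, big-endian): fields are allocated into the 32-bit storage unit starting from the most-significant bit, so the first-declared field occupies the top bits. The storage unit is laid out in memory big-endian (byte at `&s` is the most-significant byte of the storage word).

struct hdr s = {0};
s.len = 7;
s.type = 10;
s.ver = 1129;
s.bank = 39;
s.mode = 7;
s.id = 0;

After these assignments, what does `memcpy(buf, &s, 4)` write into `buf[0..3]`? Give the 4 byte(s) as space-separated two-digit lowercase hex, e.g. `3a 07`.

1d 51 a6 7e

len:6 = 7 → 0x7 << 26 → word 0x1c000000
type:5 = 10 → 0xa << 21 → word 0x1d400000
ver:11 = 1129 → 0x469 << 10 → word 0x1d51a400
bank:6 = 39 → 0x27 << 4 → word 0x1d51a670
mode:3 = 7 → 0x7 << 1 → word 0x1d51a67e
id:1 = 0 → 0x0 << 0 → word 0x1d51a67e
word = 0x1d51a67e → big-endian bytes:
  [0]=0x1d  [1]=0x51  [2]=0xa6  [3]=0x7e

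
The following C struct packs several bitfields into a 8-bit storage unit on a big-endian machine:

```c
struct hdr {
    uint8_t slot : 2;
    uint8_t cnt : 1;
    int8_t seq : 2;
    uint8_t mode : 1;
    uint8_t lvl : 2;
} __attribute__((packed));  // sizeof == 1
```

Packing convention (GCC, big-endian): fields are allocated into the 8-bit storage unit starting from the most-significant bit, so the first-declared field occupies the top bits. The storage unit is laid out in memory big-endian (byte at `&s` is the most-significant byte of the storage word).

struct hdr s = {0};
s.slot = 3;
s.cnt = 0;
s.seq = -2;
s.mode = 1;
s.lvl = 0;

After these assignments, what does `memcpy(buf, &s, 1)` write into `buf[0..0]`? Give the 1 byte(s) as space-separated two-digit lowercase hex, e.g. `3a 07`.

d4

slot (2b) val=3 bits=0x3 at bit 6: 0xc0
cnt (1b) val=0 bits=0x0 at bit 5: 0xc0
seq (2b) val=-2 bits=0x2 at bit 3: 0xd0
mode (1b) val=1 bits=0x1 at bit 2: 0xd4
lvl (2b) val=0 bits=0x0 at bit 0: 0xd4
word = 0xd4 → big-endian bytes:
  [0]=0xd4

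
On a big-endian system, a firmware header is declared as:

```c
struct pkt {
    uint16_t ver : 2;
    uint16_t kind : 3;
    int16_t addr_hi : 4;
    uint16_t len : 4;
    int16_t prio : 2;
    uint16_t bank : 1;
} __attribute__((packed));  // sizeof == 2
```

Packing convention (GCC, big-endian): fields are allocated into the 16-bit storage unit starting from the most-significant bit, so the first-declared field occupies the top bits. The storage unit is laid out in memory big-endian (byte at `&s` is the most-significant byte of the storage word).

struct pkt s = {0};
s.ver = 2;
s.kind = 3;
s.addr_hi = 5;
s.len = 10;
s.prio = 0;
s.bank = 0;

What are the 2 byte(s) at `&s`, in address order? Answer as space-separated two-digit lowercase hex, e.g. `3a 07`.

[14+:2] ver=2 & 0x3 = 0x2; word=0x8000
[11+:3] kind=3 & 0x7 = 0x3; word=0x9800
[7+:4] addr_hi=5 & 0xf = 0x5; word=0x9a80
[3+:4] len=10 & 0xf = 0xa; word=0x9ad0
[1+:2] prio=0 & 0x3 = 0x0; word=0x9ad0
[0+:1] bank=0 & 0x1 = 0x0; word=0x9ad0
word = 0x9ad0 → big-endian bytes:
  [0]=0x9a  [1]=0xd0

9a d0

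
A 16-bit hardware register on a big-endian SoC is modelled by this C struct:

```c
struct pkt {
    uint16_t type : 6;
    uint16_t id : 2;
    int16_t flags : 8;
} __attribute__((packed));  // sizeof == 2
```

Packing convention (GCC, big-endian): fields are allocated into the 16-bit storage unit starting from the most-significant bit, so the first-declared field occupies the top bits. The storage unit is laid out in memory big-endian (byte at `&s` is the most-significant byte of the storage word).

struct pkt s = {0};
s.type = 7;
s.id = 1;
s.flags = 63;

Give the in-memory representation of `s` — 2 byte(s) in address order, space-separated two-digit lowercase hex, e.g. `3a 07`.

1d 3f

[10+:6] type=7 & 0x3f = 0x7; word=0x1c00
[8+:2] id=1 & 0x3 = 0x1; word=0x1d00
[0+:8] flags=63 & 0xff = 0x3f; word=0x1d3f
word = 0x1d3f → big-endian bytes:
  [0]=0x1d  [1]=0x3f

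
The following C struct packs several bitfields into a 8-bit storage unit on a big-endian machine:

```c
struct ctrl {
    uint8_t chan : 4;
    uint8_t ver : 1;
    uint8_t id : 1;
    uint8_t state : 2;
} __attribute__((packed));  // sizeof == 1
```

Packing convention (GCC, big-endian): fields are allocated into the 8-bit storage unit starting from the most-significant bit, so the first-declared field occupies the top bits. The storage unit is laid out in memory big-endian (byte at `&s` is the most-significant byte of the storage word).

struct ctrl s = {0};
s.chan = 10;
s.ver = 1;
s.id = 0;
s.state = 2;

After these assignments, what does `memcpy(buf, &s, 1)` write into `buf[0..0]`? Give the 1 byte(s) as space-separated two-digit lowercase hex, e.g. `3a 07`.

[4+:4] chan=10 & 0xf = 0xa; word=0xa0
[3+:1] ver=1 & 0x1 = 0x1; word=0xa8
[2+:1] id=0 & 0x1 = 0x0; word=0xa8
[0+:2] state=2 & 0x3 = 0x2; word=0xaa
word = 0xaa → big-endian bytes:
  [0]=0xaa

aa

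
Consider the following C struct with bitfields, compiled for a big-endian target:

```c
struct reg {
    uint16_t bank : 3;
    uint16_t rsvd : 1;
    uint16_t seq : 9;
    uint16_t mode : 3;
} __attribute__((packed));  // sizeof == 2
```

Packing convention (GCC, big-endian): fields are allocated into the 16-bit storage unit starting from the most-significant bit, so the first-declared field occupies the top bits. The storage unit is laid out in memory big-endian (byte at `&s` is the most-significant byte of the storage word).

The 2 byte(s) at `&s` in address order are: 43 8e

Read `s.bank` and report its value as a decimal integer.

[0]=0x43 [1]=0x8e (big-endian) → word 0x438e
bank:3 @ bit 13 → (0x438e>>13)&0x7 = 0x2  ←
rsvd:1 @ bit 12 → (0x438e>>12)&0x1 = 0x0
seq:9 @ bit 3 → (0x438e>>3)&0x1ff = 0x71
mode:3 @ bit 0 → (0x438e>>0)&0x7 = 0x6

2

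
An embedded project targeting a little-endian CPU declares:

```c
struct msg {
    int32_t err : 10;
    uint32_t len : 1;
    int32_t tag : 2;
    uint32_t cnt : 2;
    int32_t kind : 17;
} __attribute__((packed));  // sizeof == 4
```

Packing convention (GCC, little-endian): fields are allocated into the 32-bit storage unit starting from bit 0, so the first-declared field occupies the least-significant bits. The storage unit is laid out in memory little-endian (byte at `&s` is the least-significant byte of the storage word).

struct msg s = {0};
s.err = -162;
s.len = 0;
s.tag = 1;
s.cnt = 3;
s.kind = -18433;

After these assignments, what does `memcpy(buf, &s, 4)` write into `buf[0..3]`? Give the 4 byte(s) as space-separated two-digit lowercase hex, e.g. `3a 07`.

5e eb ff db

[0+:10] err=-162 & 0x3ff = 0x35e; word=0x0000035e
[10+:1] len=0 & 0x1 = 0x0; word=0x0000035e
[11+:2] tag=1 & 0x3 = 0x1; word=0x00000b5e
[13+:2] cnt=3 & 0x3 = 0x3; word=0x00006b5e
[15+:17] kind=-18433 & 0x1ffff = 0x1b7ff; word=0xdbffeb5e
word = 0xdbffeb5e → little-endian bytes:
  [0]=0x5e  [1]=0xeb  [2]=0xff  [3]=0xdb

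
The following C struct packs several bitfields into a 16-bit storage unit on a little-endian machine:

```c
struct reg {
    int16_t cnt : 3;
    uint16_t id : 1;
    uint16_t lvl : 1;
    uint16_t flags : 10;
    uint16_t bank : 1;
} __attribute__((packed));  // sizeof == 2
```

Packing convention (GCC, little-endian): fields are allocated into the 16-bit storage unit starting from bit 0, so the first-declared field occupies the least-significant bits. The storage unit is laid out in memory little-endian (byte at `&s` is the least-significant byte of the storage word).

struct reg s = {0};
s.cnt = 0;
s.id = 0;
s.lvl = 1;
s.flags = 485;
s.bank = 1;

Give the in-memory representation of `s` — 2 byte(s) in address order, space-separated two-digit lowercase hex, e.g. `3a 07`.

b0 bc

cnt (3b) val=0 bits=0x0 at bit 0: 0x0000
id (1b) val=0 bits=0x0 at bit 3: 0x0000
lvl (1b) val=1 bits=0x1 at bit 4: 0x0010
flags (10b) val=485 bits=0x1e5 at bit 5: 0x3cb0
bank (1b) val=1 bits=0x1 at bit 15: 0xbcb0
word = 0xbcb0 → little-endian bytes:
  [0]=0xb0  [1]=0xbc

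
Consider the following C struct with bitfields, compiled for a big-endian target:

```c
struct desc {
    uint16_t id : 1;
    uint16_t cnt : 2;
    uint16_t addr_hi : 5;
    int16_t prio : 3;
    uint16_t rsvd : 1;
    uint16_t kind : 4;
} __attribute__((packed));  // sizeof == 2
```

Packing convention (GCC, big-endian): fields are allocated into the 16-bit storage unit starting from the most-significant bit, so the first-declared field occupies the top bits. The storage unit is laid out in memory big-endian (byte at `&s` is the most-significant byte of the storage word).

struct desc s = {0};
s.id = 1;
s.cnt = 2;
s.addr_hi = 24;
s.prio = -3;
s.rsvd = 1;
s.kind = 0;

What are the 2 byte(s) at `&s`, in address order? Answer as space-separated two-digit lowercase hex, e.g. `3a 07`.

[15+:1] id=1 & 0x1 = 0x1; word=0x8000
[13+:2] cnt=2 & 0x3 = 0x2; word=0xc000
[8+:5] addr_hi=24 & 0x1f = 0x18; word=0xd800
[5+:3] prio=-3 & 0x7 = 0x5; word=0xd8a0
[4+:1] rsvd=1 & 0x1 = 0x1; word=0xd8b0
[0+:4] kind=0 & 0xf = 0x0; word=0xd8b0
word = 0xd8b0 → big-endian bytes:
  [0]=0xd8  [1]=0xb0

d8 b0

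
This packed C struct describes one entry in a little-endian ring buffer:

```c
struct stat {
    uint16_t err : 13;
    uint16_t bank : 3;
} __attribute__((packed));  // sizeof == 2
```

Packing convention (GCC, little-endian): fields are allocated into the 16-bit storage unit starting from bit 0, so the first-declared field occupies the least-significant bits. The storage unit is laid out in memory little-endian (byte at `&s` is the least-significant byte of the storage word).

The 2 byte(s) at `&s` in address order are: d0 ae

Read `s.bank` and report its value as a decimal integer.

5

[0]=0xd0 [1]=0xae (little-endian) → word 0xaed0
err [0+:13] = (word>>0) & 0x1fff = 3792
bank [13+:3] = (word>>13) & 0x7 = 5  ←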